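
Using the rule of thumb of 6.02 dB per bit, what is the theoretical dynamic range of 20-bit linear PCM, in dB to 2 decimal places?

20 × 6.02 = 120.40 dB.

120.40 dB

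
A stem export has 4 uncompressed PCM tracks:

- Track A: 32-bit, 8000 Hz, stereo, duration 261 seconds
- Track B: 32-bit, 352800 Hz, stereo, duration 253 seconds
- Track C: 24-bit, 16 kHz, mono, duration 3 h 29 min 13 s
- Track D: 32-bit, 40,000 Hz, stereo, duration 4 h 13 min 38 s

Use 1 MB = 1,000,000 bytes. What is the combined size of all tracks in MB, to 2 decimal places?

6203.08 MB

Track A: 8,000 × 261 × 4 × 2 = 16,704,000 bytes.
Track B: 352,800 × 253 × 4 × 2 = 714,067,200 bytes.
Track C: 3 h 29 min 13 s = 12,553 s; 16,000 × 12,553 × 3 × 1 = 602,544,000 bytes.
Track D: 4 h 13 min 38 s = 15,218 s; 40,000 × 15,218 × 4 × 2 = 4,869,760,000 bytes.
Total = 6,203,075,200 bytes = 6203.08 MB.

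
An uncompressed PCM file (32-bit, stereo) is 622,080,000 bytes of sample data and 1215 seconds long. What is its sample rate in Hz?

Bytes = sample_rate × seconds × bytes_per_sample × channels.
sample_rate = 622,080,000 / (1,215 × 4 × 2) = 622,080,000 / 9,720 = 64,000 Hz.

64,000 Hz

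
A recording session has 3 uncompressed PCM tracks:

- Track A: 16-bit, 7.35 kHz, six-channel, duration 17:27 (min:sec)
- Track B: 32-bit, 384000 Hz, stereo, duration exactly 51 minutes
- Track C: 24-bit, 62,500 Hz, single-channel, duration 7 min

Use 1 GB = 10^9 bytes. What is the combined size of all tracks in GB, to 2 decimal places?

9.57 GB

Track A: 17:27 (min:sec) = 1,047 s; 7,350 × 1,047 × 2 × 6 = 92,345,400 bytes.
Track B: exactly 51 minutes = 3,060 s; 384,000 × 3,060 × 4 × 2 = 9,400,320,000 bytes.
Track C: 7 min = 420 s; 62,500 × 420 × 3 × 1 = 78,750,000 bytes.
Total = 9,571,415,400 bytes = 9.57 GB.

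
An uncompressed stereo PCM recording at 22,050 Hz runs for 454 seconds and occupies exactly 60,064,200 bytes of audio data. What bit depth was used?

Bytes per sample = 60,064,200 / (22,050 × 454 × 2) = 60,064,200 / 20,021,400 = 3.
Bit depth = 3 × 8 = 24 bits.

24 bits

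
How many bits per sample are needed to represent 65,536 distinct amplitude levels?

log2(65,536) = 16.

16 bits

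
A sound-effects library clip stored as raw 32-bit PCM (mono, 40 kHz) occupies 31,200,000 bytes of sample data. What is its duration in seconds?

Byte rate = 40,000 × 4 × 1 = 160,000 bytes/s.
Duration = 31,200,000 / 160,000 = 195 s.

195 seconds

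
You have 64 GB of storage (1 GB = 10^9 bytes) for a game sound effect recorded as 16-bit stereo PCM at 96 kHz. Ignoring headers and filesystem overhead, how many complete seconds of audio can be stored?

166,666 seconds

Uncompressed byte rate = 96,000 × 2 × 2 = 384,000 bytes/s.
Capacity = 64 × 1,000,000,000 = 64,000,000,000 bytes.
64,000,000,000 / 384,000 ≈ 166666.67 s → 166,666 seconds.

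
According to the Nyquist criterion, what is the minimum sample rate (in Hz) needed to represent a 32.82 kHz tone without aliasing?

65,640 Hz

Minimum sample rate = 2 × 32,820 Hz = 65,640 Hz.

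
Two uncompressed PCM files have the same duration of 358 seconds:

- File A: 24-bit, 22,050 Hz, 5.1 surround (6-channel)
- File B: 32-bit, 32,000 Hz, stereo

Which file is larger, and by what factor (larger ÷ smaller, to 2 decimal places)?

File A, by a factor of 1.55

File A: 22,050 × 3 × 6 = 396,900 bytes/s.
File B: 32,000 × 4 × 2 = 256,000 bytes/s.
File A is larger; ratio = 142,090,200 / 91,648,000 = 1.55.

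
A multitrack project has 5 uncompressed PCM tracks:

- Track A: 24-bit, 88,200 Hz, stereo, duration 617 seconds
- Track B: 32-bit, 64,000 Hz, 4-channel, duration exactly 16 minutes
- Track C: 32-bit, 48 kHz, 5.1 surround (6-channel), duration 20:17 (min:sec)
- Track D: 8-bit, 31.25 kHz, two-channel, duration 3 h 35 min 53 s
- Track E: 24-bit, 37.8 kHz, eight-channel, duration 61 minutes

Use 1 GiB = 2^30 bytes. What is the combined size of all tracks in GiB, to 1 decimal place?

Track A: 88,200 × 617 × 3 × 2 = 326,516,400 bytes.
Track B: exactly 16 minutes = 960 s; 64,000 × 960 × 4 × 4 = 983,040,000 bytes.
Track C: 20:17 (min:sec) = 1,217 s; 48,000 × 1,217 × 4 × 6 = 1,401,984,000 bytes.
Track D: 3 h 35 min 53 s = 12,953 s; 31,250 × 12,953 × 1 × 2 = 809,562,500 bytes.
Track E: 61 minutes = 3,660 s; 37,800 × 3,660 × 3 × 8 = 3,320,352,000 bytes.
Total = 6,841,454,900 bytes = 6.4 GiB.

6.4 GiB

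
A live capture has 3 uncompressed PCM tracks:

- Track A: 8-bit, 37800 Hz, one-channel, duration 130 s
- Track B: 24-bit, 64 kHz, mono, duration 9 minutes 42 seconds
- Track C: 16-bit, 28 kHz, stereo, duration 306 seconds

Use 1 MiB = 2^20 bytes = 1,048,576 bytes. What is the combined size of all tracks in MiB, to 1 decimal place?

143.9 MiB

Track A: 37,800 × 130 × 1 × 1 = 4,914,000 bytes.
Track B: 9 minutes 42 seconds = 582 s; 64,000 × 582 × 3 × 1 = 111,744,000 bytes.
Track C: 28,000 × 306 × 2 × 2 = 34,272,000 bytes.
Total = 150,930,000 bytes = 143.9 MiB.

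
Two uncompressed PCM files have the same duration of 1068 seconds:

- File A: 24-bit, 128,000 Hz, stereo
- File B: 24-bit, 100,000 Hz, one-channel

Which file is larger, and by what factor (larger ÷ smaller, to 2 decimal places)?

File A: 128,000 × 3 × 2 = 768,000 bytes/s.
File B: 100,000 × 3 × 1 = 300,000 bytes/s.
File A is larger; ratio = 820,224,000 / 320,400,000 = 2.56.

File A, by a factor of 2.56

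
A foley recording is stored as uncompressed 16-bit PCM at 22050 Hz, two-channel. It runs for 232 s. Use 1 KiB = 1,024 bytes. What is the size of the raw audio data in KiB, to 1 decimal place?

19982.8 KiB

Bytes = 22,050 samples/s × 232 s × 2 bytes/sample × 2 ch = 20,462,400 bytes.
20,462,400 / 1,024 = 19982.8 KiB.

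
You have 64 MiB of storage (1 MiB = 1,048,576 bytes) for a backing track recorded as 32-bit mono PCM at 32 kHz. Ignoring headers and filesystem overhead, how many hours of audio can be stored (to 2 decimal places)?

Uncompressed byte rate = 32,000 × 4 × 1 = 128,000 bytes/s.
Capacity = 64 × 1,048,576 = 67,108,864 bytes.
67,108,864 / 128,000 ≈ 524.29 s → 0.15 hours.

0.15 hours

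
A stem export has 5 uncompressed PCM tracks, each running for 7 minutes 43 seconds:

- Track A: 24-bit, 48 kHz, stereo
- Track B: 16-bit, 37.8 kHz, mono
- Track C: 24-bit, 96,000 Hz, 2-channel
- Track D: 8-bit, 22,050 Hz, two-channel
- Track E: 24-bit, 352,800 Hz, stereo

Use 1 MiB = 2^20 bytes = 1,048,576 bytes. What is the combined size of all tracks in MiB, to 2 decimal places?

7 minutes 43 seconds = 463 s.
Track A: 48,000 × 463 × 3 × 2 = 133,344,000 bytes.
Track B: 37,800 × 463 × 2 × 1 = 35,002,800 bytes.
Track C: 96,000 × 463 × 3 × 2 = 266,688,000 bytes.
Track D: 22,050 × 463 × 1 × 2 = 20,418,300 bytes.
Track E: 352,800 × 463 × 3 × 2 = 980,078,400 bytes.
Total = 1,435,531,500 bytes = 1369.03 MiB.

1369.03 MiB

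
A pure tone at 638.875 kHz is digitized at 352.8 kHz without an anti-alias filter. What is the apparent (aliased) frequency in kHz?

66.725 kHz

Nyquist = 352,800/2 = 176,400 Hz; 638,875 Hz exceeds it.
Alias = |638,875 − 2×352,800| = |638,875 − 705,600| = 66,725 Hz = 66.725 kHz.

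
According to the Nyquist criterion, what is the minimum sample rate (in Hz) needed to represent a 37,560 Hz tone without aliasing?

Minimum sample rate = 2 × 37,560 Hz = 75,120 Hz.

75,120 Hz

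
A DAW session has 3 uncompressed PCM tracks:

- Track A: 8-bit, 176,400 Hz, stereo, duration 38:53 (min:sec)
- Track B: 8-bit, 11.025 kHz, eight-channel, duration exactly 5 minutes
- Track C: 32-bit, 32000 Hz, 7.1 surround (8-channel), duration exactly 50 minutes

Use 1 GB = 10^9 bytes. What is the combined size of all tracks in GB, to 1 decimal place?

3.9 GB

Track A: 38:53 (min:sec) = 2,333 s; 176,400 × 2,333 × 1 × 2 = 823,082,400 bytes.
Track B: exactly 5 minutes = 300 s; 11,025 × 300 × 1 × 8 = 26,460,000 bytes.
Track C: exactly 50 minutes = 3,000 s; 32,000 × 3,000 × 4 × 8 = 3,072,000,000 bytes.
Total = 3,921,542,400 bytes = 3.9 GB.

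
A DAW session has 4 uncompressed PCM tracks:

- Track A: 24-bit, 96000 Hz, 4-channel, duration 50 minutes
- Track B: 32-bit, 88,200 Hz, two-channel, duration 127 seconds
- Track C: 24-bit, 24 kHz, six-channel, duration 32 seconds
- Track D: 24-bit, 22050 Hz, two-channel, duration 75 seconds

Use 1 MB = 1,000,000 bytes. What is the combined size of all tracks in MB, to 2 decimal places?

Track A: 50 minutes = 3,000 s; 96,000 × 3,000 × 3 × 4 = 3,456,000,000 bytes.
Track B: 88,200 × 127 × 4 × 2 = 89,611,200 bytes.
Track C: 24,000 × 32 × 3 × 6 = 13,824,000 bytes.
Track D: 22,050 × 75 × 3 × 2 = 9,922,500 bytes.
Total = 3,569,357,700 bytes = 3569.36 MB.

3569.36 MB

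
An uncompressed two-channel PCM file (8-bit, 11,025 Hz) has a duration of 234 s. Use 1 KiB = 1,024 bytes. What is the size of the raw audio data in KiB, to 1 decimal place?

Bytes = 11,025 samples/s × 234 s × 1 bytes/sample × 2 ch = 5,159,700 bytes.
5,159,700 / 1,024 = 5038.8 KiB.

5038.8 KiB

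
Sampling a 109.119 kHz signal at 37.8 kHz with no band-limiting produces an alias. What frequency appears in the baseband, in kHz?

Nyquist = 37,800/2 = 18,900 Hz; 109,119 Hz exceeds it.
Alias = |109,119 − 3×37,800| = |109,119 − 113,400| = 4,281 Hz = 4.281 kHz.

4.281 kHz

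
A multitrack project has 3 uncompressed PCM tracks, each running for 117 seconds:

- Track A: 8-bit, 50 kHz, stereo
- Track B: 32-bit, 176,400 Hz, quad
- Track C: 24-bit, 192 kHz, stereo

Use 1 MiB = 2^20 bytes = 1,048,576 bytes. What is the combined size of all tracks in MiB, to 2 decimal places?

Track A: 50,000 × 117 × 1 × 2 = 11,700,000 bytes.
Track B: 176,400 × 117 × 4 × 4 = 330,220,800 bytes.
Track C: 192,000 × 117 × 3 × 2 = 134,784,000 bytes.
Total = 476,704,800 bytes = 454.62 MiB.

454.62 MiB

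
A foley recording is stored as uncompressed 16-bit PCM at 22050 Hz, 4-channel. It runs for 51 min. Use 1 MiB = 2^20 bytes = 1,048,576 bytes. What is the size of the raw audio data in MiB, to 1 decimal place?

Duration = 51 min = 3,060 s.
Bytes = 22,050 samples/s × 3,060 s × 2 bytes/sample × 4 ch = 539,784,000 bytes.
539,784,000 / 1,048,576 = 514.8 MiB.

514.8 MiB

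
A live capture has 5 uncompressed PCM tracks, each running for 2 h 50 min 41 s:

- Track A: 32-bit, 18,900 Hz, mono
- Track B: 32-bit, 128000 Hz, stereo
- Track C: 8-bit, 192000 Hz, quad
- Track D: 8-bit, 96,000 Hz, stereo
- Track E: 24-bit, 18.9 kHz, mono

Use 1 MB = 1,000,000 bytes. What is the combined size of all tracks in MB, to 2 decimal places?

21673.03 MB

2 h 50 min 41 s = 10,241 s.
Track A: 18,900 × 10,241 × 4 × 1 = 774,219,600 bytes.
Track B: 128,000 × 10,241 × 4 × 2 = 10,486,784,000 bytes.
Track C: 192,000 × 10,241 × 1 × 4 = 7,865,088,000 bytes.
Track D: 96,000 × 10,241 × 1 × 2 = 1,966,272,000 bytes.
Track E: 18,900 × 10,241 × 3 × 1 = 580,664,700 bytes.
Total = 21,673,028,300 bytes = 21673.03 MB.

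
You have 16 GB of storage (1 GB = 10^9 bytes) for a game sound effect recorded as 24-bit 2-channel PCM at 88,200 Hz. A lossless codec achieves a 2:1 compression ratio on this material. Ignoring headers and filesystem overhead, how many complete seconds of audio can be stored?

Uncompressed byte rate = 88,200 × 3 × 2 = 529,200 bytes/s.
After 2:1 compression, effective rate ≈ 264600 bytes/s.
Capacity = 16 × 1,000,000,000 = 16,000,000,000 bytes.
16,000,000,000 / effective rate ≈ 60468.63 s → 60,468 seconds.

60,468 seconds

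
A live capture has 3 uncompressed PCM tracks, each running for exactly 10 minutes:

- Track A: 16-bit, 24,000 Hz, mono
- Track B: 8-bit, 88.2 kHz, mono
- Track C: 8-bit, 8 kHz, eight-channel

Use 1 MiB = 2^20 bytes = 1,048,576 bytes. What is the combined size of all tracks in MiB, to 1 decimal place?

114.6 MiB

exactly 10 minutes = 600 s.
Track A: 24,000 × 600 × 2 × 1 = 28,800,000 bytes.
Track B: 88,200 × 600 × 1 × 1 = 52,920,000 bytes.
Track C: 8,000 × 600 × 1 × 8 = 38,400,000 bytes.
Total = 120,120,000 bytes = 114.6 MiB.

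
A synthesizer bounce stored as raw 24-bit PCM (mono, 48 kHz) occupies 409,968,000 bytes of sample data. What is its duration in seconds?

2,847 seconds

Byte rate = 48,000 × 3 × 1 = 144,000 bytes/s.
Duration = 409,968,000 / 144,000 = 2,847 s.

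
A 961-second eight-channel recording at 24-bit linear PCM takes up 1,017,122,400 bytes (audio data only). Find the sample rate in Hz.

44,100 Hz

Bytes = sample_rate × seconds × bytes_per_sample × channels.
sample_rate = 1,017,122,400 / (961 × 3 × 8) = 1,017,122,400 / 23,064 = 44,100 Hz.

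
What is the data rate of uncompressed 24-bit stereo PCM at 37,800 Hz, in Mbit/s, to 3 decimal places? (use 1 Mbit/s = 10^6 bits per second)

1.814 Mbit/s

Bit rate = 37,800 × 24 × 2 = 1,814,400 bits/s.
= 1.814 Mbit/s.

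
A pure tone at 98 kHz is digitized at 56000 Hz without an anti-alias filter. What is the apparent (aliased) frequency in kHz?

Nyquist = 56,000/2 = 28,000 Hz; 98,000 Hz exceeds it.
Alias = |98,000 − 2×56,000| = |98,000 − 112,000| = 14,000 Hz = 14 kHz.

14 kHz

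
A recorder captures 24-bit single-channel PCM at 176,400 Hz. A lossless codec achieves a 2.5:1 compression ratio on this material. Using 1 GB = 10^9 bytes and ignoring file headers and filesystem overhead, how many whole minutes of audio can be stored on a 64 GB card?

5,039 minutes

Uncompressed byte rate = 176,400 × 3 × 1 = 529,200 bytes/s.
After 2.5:1 compression, effective rate ≈ 211680 bytes/s.
Capacity = 64 × 1,000,000,000 = 64,000,000,000 bytes.
64,000,000,000 / effective rate ≈ 302343.16 s → 5,039 minutes.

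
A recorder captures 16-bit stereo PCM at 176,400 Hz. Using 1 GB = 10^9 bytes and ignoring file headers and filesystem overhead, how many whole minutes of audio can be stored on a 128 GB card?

Uncompressed byte rate = 176,400 × 2 × 2 = 705,600 bytes/s.
Capacity = 128 × 1,000,000,000 = 128,000,000,000 bytes.
128,000,000,000 / 705,600 ≈ 181405.9 s → 3,023 minutes.

3,023 minutes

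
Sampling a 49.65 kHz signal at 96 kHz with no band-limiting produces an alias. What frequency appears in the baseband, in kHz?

46.35 kHz

Nyquist = 96,000/2 = 48,000 Hz; 49,650 Hz exceeds it.
Alias = |49,650 − 1×96,000| = |49,650 − 96,000| = 46,350 Hz = 46.35 kHz.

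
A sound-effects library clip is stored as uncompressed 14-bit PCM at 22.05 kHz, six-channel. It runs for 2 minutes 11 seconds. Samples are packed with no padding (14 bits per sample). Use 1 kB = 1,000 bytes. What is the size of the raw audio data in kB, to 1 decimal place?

Duration = 2 minutes 11 seconds = 131 s.
Bits = 22,050 × 131 × 14 × 6 = 242,638,200 bits = 30,329,775 bytes.
30,329,775 / 1,000 = 30329.8 kB.

30329.8 kB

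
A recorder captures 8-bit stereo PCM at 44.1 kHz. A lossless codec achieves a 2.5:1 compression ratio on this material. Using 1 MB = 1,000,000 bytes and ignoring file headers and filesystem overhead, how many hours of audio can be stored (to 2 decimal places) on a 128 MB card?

1.01 hours

Uncompressed byte rate = 44,100 × 1 × 2 = 88,200 bytes/s.
After 2.5:1 compression, effective rate ≈ 35280 bytes/s.
Capacity = 128 × 1,000,000 = 128,000,000 bytes.
128,000,000 / effective rate ≈ 3628.12 s → 1.01 hours.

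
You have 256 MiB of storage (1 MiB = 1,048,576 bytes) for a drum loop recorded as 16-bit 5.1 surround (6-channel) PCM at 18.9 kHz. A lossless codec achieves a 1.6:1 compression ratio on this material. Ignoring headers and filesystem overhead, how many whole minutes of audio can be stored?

Uncompressed byte rate = 18,900 × 2 × 6 = 226,800 bytes/s.
After 1.6:1 compression, effective rate ≈ 141750 bytes/s.
Capacity = 256 × 1,048,576 = 268,435,456 bytes.
268,435,456 / effective rate ≈ 1893.72 s → 31 minutes.

31 minutes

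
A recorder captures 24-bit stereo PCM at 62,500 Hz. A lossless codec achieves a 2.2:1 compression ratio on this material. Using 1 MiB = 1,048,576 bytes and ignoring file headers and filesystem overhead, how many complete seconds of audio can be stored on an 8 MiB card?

Uncompressed byte rate = 62,500 × 3 × 2 = 375,000 bytes/s.
After 2.2:1 compression, effective rate ≈ 170454.55 bytes/s.
Capacity = 8 × 1,048,576 = 8,388,608 bytes.
8,388,608 / effective rate ≈ 49.21 s → 49 seconds.

49 seconds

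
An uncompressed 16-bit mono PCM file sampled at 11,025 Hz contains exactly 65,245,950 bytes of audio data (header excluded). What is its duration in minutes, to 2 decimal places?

49.32 minutes

Byte rate = 11,025 × 2 × 1 = 22,050 bytes/s.
Duration = 65,245,950 / 22,050 = 2,959 s.
2,959 s / 60 = 49.32 minutes.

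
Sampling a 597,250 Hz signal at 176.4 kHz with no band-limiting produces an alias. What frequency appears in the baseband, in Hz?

Nyquist = 176,400/2 = 88,200 Hz; 597,250 Hz exceeds it.
Alias = |597,250 − 3×176,400| = |597,250 − 529,200| = 68,050 Hz.

68,050 Hz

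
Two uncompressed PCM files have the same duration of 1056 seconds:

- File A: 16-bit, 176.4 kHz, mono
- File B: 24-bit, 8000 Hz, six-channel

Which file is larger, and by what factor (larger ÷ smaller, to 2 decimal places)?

File A: 176,400 × 2 × 1 = 352,800 bytes/s.
File B: 8,000 × 3 × 6 = 144,000 bytes/s.
File A is larger; ratio = 372,556,800 / 152,064,000 = 2.45.

File A, by a factor of 2.45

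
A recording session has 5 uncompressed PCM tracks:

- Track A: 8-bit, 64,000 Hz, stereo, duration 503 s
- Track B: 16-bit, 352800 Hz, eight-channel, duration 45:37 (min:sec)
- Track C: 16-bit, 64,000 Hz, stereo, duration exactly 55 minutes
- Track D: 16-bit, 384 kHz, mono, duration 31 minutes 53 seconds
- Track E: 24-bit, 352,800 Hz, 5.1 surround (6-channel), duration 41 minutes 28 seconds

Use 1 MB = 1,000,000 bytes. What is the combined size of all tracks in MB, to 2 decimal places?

Track A: 64,000 × 503 × 1 × 2 = 64,384,000 bytes.
Track B: 45:37 (min:sec) = 2,737 s; 352,800 × 2,737 × 2 × 8 = 15,449,817,600 bytes.
Track C: exactly 55 minutes = 3,300 s; 64,000 × 3,300 × 2 × 2 = 844,800,000 bytes.
Track D: 31 minutes 53 seconds = 1,913 s; 384,000 × 1,913 × 2 × 1 = 1,469,184,000 bytes.
Track E: 41 minutes 28 seconds = 2,488 s; 352,800 × 2,488 × 3 × 6 = 15,799,795,200 bytes.
Total = 33,627,980,800 bytes = 33627.98 MB.

33627.98 MB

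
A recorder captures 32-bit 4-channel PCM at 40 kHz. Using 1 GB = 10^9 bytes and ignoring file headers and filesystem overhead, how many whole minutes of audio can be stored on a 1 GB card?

26 minutes

Uncompressed byte rate = 40,000 × 4 × 4 = 640,000 bytes/s.
Capacity = 1 × 1,000,000,000 = 1,000,000,000 bytes.
1,000,000,000 / 640,000 ≈ 1562.5 s → 26 minutes.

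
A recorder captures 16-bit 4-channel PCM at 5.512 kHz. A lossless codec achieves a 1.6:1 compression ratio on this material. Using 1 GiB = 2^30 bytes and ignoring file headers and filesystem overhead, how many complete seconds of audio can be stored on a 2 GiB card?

77,920 seconds

Uncompressed byte rate = 5,512 × 2 × 4 = 44,096 bytes/s.
After 1.6:1 compression, effective rate ≈ 27560 bytes/s.
Capacity = 2 × 1,073,741,824 = 2,147,483,648 bytes.
2,147,483,648 / effective rate ≈ 77920.31 s → 77,920 seconds.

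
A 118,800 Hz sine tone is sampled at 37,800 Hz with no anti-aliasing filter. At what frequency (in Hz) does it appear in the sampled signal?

5,400 Hz

Nyquist = 37,800/2 = 18,900 Hz; 118,800 Hz exceeds it.
Alias = |118,800 − 3×37,800| = |118,800 − 113,400| = 5,400 Hz.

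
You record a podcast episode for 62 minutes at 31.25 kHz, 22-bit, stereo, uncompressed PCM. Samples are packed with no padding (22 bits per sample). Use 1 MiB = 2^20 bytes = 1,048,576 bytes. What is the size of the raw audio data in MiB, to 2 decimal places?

Duration = 62 minutes = 3,720 s.
Bits = 31,250 × 3,720 × 22 × 2 = 5,115,000,000 bits = 639,375,000 bytes.
639,375,000 / 1,048,576 = 609.76 MiB.

609.76 MiB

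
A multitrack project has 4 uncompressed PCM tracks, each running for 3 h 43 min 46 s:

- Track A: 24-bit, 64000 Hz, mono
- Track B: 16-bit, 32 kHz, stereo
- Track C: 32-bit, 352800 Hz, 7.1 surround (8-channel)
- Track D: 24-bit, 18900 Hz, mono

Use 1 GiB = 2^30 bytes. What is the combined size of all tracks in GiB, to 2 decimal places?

145.87 GiB

3 h 43 min 46 s = 13,426 s.
Track A: 64,000 × 13,426 × 3 × 1 = 2,577,792,000 bytes.
Track B: 32,000 × 13,426 × 2 × 2 = 1,718,528,000 bytes.
Track C: 352,800 × 13,426 × 4 × 8 = 151,574,169,600 bytes.
Track D: 18,900 × 13,426 × 3 × 1 = 761,254,200 bytes.
Total = 156,631,743,800 bytes = 145.87 GiB.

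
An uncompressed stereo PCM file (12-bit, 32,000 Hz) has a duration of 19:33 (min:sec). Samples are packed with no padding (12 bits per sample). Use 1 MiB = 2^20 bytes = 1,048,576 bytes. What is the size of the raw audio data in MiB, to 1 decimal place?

107.4 MiB

Duration = 19:33 (min:sec) = 1,173 s.
Bits = 32,000 × 1,173 × 12 × 2 = 900,864,000 bits = 112,608,000 bytes.
112,608,000 / 1,048,576 = 107.4 MiB.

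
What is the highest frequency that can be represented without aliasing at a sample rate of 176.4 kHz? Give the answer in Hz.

88,200 Hz

Nyquist frequency = sample rate / 2 = 176,400 / 2 = 88,200 Hz.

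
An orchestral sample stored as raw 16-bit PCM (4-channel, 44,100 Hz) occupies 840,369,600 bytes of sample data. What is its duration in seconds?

2,382 seconds

Byte rate = 44,100 × 2 × 4 = 352,800 bytes/s.
Duration = 840,369,600 / 352,800 = 2,382 s.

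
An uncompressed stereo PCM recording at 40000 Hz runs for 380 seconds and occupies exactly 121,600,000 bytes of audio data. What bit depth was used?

32 bits

Bytes per sample = 121,600,000 / (40,000 × 380 × 2) = 121,600,000 / 30,400,000 = 4.
Bit depth = 4 × 8 = 32 bits.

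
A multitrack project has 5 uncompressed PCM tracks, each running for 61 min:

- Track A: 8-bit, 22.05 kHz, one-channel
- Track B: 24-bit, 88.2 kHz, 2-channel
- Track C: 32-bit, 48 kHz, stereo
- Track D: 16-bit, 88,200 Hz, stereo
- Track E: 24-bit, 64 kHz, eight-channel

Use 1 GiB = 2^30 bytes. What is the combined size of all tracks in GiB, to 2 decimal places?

9.63 GiB

61 min = 3,660 s.
Track A: 22,050 × 3,660 × 1 × 1 = 80,703,000 bytes.
Track B: 88,200 × 3,660 × 3 × 2 = 1,936,872,000 bytes.
Track C: 48,000 × 3,660 × 4 × 2 = 1,405,440,000 bytes.
Track D: 88,200 × 3,660 × 2 × 2 = 1,291,248,000 bytes.
Track E: 64,000 × 3,660 × 3 × 8 = 5,621,760,000 bytes.
Total = 10,336,023,000 bytes = 9.63 GiB.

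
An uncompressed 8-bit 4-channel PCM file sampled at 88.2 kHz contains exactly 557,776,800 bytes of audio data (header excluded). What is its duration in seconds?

Byte rate = 88,200 × 1 × 4 = 352,800 bytes/s.
Duration = 557,776,800 / 352,800 = 1,581 s.

1,581 seconds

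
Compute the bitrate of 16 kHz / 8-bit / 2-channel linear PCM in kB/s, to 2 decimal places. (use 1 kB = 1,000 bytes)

Bit rate = 16,000 × 8 × 2 = 256,000 bits/s.
256,000 / 8 = 32,000 B/s = 32.00 kB/s.

32.00 kB/s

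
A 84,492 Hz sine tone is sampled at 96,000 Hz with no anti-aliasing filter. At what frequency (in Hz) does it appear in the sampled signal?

Nyquist = 96,000/2 = 48,000 Hz; 84,492 Hz exceeds it.
Alias = |84,492 − 1×96,000| = |84,492 − 96,000| = 11,508 Hz.

11,508 Hz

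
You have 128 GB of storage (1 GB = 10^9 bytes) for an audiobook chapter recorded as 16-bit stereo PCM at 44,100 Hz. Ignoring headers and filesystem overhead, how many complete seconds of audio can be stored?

Uncompressed byte rate = 44,100 × 2 × 2 = 176,400 bytes/s.
Capacity = 128 × 1,000,000,000 = 128,000,000,000 bytes.
128,000,000,000 / 176,400 ≈ 725623.58 s → 725,623 seconds.

725,623 seconds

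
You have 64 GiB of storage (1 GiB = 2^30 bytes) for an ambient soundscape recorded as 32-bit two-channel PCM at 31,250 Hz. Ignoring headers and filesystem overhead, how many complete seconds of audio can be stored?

Uncompressed byte rate = 31,250 × 4 × 2 = 250,000 bytes/s.
Capacity = 64 × 1,073,741,824 = 68,719,476,736 bytes.
68,719,476,736 / 250,000 ≈ 274877.91 s → 274,877 seconds.

274,877 seconds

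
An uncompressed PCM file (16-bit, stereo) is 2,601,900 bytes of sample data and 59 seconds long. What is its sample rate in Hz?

11,025 Hz

Bytes = sample_rate × seconds × bytes_per_sample × channels.
sample_rate = 2,601,900 / (59 × 2 × 2) = 2,601,900 / 236 = 11,025 Hz.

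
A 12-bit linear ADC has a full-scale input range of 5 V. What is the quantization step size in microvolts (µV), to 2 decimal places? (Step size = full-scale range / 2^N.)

5 V / 2^12 = 5 / 4,096 V = 1220.70 µV.

1220.70 µV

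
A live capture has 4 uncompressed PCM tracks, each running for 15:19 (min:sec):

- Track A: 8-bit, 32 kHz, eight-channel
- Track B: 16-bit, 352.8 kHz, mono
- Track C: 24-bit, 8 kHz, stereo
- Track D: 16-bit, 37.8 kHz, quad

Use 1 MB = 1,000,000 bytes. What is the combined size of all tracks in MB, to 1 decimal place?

15:19 (min:sec) = 919 s.
Track A: 32,000 × 919 × 1 × 8 = 235,264,000 bytes.
Track B: 352,800 × 919 × 2 × 1 = 648,446,400 bytes.
Track C: 8,000 × 919 × 3 × 2 = 44,112,000 bytes.
Track D: 37,800 × 919 × 2 × 4 = 277,905,600 bytes.
Total = 1,205,728,000 bytes = 1205.7 MB.

1205.7 MB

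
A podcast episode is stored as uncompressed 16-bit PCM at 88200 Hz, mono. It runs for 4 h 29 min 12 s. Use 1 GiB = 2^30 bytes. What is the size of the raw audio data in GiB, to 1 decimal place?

Duration = 4 h 29 min 12 s = 16,152 s.
Bytes = 88,200 samples/s × 16,152 s × 2 bytes/sample × 1 ch = 2,849,212,800 bytes.
2,849,212,800 / 1,073,741,824 = 2.7 GiB.

2.7 GiB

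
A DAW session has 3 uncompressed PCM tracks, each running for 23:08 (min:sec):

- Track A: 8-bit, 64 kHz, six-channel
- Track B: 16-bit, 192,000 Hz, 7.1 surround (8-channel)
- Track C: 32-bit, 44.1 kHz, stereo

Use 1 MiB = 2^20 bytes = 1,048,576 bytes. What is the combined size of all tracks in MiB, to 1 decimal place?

5041.7 MiB

23:08 (min:sec) = 1,388 s.
Track A: 64,000 × 1,388 × 1 × 6 = 532,992,000 bytes.
Track B: 192,000 × 1,388 × 2 × 8 = 4,263,936,000 bytes.
Track C: 44,100 × 1,388 × 4 × 2 = 489,686,400 bytes.
Total = 5,286,614,400 bytes = 5041.7 MiB.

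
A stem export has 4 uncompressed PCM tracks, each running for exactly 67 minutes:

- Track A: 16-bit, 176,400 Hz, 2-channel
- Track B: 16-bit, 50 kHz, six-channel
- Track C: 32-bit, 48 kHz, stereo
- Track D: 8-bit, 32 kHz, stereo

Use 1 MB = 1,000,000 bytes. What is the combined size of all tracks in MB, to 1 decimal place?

7049.5 MB

exactly 67 minutes = 4,020 s.
Track A: 176,400 × 4,020 × 2 × 2 = 2,836,512,000 bytes.
Track B: 50,000 × 4,020 × 2 × 6 = 2,412,000,000 bytes.
Track C: 48,000 × 4,020 × 4 × 2 = 1,543,680,000 bytes.
Track D: 32,000 × 4,020 × 1 × 2 = 257,280,000 bytes.
Total = 7,049,472,000 bytes = 7049.5 MB.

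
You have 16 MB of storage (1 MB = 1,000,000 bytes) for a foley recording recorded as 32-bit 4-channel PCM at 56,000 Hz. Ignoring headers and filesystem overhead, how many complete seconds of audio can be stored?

17 seconds

Uncompressed byte rate = 56,000 × 4 × 4 = 896,000 bytes/s.
Capacity = 16 × 1,000,000 = 16,000,000 bytes.
16,000,000 / 896,000 ≈ 17.86 s → 17 seconds.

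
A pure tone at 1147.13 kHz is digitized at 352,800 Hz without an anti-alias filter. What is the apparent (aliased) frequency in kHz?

Nyquist = 352,800/2 = 176,400 Hz; 1,147,130 Hz exceeds it.
Alias = |1,147,130 − 3×352,800| = |1,147,130 − 1,058,400| = 88,730 Hz = 88.73 kHz.

88.73 kHz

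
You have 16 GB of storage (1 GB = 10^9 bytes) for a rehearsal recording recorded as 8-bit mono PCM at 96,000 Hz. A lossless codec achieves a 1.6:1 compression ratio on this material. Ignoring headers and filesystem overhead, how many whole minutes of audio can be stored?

Uncompressed byte rate = 96,000 × 1 × 1 = 96,000 bytes/s.
After 1.6:1 compression, effective rate ≈ 60000 bytes/s.
Capacity = 16 × 1,000,000,000 = 16,000,000,000 bytes.
16,000,000,000 / effective rate ≈ 266666.67 s → 4,444 minutes.

4,444 minutes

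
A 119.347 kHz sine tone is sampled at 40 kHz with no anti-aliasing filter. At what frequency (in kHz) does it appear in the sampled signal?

Nyquist = 40,000/2 = 20,000 Hz; 119,347 Hz exceeds it.
Alias = |119,347 − 3×40,000| = |119,347 − 120,000| = 653 Hz = 0.653 kHz.

0.653 kHz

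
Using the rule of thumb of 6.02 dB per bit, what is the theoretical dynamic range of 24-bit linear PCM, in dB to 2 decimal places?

24 × 6.02 = 144.48 dB.

144.48 dB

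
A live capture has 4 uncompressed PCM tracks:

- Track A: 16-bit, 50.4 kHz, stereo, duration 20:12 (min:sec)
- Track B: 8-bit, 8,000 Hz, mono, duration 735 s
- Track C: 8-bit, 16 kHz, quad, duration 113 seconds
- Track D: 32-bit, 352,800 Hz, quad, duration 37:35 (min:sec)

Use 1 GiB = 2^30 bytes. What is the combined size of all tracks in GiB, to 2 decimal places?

12.09 GiB

Track A: 20:12 (min:sec) = 1,212 s; 50,400 × 1,212 × 2 × 2 = 244,339,200 bytes.
Track B: 8,000 × 735 × 1 × 1 = 5,880,000 bytes.
Track C: 16,000 × 113 × 1 × 4 = 7,232,000 bytes.
Track D: 37:35 (min:sec) = 2,255 s; 352,800 × 2,255 × 4 × 4 = 12,729,024,000 bytes.
Total = 12,986,475,200 bytes = 12.09 GiB.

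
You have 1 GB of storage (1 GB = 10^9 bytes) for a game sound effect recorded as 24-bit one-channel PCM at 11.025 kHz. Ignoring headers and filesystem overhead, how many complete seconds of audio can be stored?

30,234 seconds

Uncompressed byte rate = 11,025 × 3 × 1 = 33,075 bytes/s.
Capacity = 1 × 1,000,000,000 = 1,000,000,000 bytes.
1,000,000,000 / 33,075 ≈ 30234.32 s → 30,234 seconds.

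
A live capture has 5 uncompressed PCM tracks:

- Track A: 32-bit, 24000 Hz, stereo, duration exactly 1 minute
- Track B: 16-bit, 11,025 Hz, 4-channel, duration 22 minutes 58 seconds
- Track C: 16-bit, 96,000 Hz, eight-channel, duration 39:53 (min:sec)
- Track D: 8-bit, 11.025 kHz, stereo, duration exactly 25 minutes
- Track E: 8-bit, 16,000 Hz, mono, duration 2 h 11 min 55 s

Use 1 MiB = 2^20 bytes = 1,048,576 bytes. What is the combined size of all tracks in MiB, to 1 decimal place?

3784.6 MiB

Track A: exactly 1 minute = 60 s; 24,000 × 60 × 4 × 2 = 11,520,000 bytes.
Track B: 22 minutes 58 seconds = 1,378 s; 11,025 × 1,378 × 2 × 4 = 121,539,600 bytes.
Track C: 39:53 (min:sec) = 2,393 s; 96,000 × 2,393 × 2 × 8 = 3,675,648,000 bytes.
Track D: exactly 25 minutes = 1,500 s; 11,025 × 1,500 × 1 × 2 = 33,075,000 bytes.
Track E: 2 h 11 min 55 s = 7,915 s; 16,000 × 7,915 × 1 × 1 = 126,640,000 bytes.
Total = 3,968,422,600 bytes = 3784.6 MiB.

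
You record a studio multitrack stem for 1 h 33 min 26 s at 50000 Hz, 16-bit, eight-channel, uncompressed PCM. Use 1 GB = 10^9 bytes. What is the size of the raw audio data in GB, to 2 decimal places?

4.48 GB

Duration = 1 h 33 min 26 s = 5,606 s.
Bytes = 50,000 samples/s × 5,606 s × 2 bytes/sample × 8 ch = 4,484,800,000 bytes.
4,484,800,000 / 1,000,000,000 = 4.48 GB.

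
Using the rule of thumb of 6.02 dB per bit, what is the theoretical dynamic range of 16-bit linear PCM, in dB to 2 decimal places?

96.32 dB

16 × 6.02 = 96.32 dB.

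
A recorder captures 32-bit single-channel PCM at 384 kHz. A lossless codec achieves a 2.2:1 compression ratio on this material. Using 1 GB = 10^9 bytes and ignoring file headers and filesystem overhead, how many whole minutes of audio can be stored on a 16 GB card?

381 minutes

Uncompressed byte rate = 384,000 × 4 × 1 = 1,536,000 bytes/s.
After 2.2:1 compression, effective rate ≈ 698181.82 bytes/s.
Capacity = 16 × 1,000,000,000 = 16,000,000,000 bytes.
16,000,000,000 / effective rate ≈ 22916.67 s → 381 minutes.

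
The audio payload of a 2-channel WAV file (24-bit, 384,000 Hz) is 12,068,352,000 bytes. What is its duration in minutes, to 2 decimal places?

Byte rate = 384,000 × 3 × 2 = 2,304,000 bytes/s.
Duration = 12,068,352,000 / 2,304,000 = 5,238 s.
5,238 s / 60 = 87.30 minutes.

87.30 minutes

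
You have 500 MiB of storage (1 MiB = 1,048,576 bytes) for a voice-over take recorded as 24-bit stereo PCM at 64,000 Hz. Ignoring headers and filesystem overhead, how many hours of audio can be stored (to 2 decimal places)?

0.38 hours

Uncompressed byte rate = 64,000 × 3 × 2 = 384,000 bytes/s.
Capacity = 500 × 1,048,576 = 524,288,000 bytes.
524,288,000 / 384,000 ≈ 1365.33 s → 0.38 hours.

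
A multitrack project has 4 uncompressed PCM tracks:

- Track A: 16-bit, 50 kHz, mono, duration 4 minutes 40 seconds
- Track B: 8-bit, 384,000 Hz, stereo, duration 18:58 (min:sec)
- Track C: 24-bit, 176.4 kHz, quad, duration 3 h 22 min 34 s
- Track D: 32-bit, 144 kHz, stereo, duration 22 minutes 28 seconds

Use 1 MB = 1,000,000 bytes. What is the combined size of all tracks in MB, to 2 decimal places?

28182.47 MB

Track A: 4 minutes 40 seconds = 280 s; 50,000 × 280 × 2 × 1 = 28,000,000 bytes.
Track B: 18:58 (min:sec) = 1,138 s; 384,000 × 1,138 × 1 × 2 = 873,984,000 bytes.
Track C: 3 h 22 min 34 s = 12,154 s; 176,400 × 12,154 × 3 × 4 = 25,727,587,200 bytes.
Track D: 22 minutes 28 seconds = 1,348 s; 144,000 × 1,348 × 4 × 2 = 1,552,896,000 bytes.
Total = 28,182,467,200 bytes = 28182.47 MB.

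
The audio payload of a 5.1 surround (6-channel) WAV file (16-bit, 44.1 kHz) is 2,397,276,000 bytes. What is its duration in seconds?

4,530 seconds

Byte rate = 44,100 × 2 × 6 = 529,200 bytes/s.
Duration = 2,397,276,000 / 529,200 = 4,530 s.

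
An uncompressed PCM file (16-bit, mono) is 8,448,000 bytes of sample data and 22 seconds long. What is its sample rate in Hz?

192,000 Hz

Bytes = sample_rate × seconds × bytes_per_sample × channels.
sample_rate = 8,448,000 / (22 × 2 × 1) = 8,448,000 / 44 = 192,000 Hz.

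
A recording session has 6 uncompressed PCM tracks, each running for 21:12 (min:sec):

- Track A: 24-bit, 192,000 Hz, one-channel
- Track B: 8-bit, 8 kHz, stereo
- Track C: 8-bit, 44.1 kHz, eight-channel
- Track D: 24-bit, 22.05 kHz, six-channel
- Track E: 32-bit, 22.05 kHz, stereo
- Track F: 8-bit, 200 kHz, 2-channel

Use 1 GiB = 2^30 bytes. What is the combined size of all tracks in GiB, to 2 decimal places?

21:12 (min:sec) = 1,272 s.
Track A: 192,000 × 1,272 × 3 × 1 = 732,672,000 bytes.
Track B: 8,000 × 1,272 × 1 × 2 = 20,352,000 bytes.
Track C: 44,100 × 1,272 × 1 × 8 = 448,761,600 bytes.
Track D: 22,050 × 1,272 × 3 × 6 = 504,856,800 bytes.
Track E: 22,050 × 1,272 × 4 × 2 = 224,380,800 bytes.
Track F: 200,000 × 1,272 × 1 × 2 = 508,800,000 bytes.
Total = 2,439,823,200 bytes = 2.27 GiB.

2.27 GiB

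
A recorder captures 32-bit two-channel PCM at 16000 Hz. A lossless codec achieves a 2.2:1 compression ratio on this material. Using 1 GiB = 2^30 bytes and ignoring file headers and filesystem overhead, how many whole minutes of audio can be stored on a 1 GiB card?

Uncompressed byte rate = 16,000 × 4 × 2 = 128,000 bytes/s.
After 2.2:1 compression, effective rate ≈ 58181.82 bytes/s.
Capacity = 1 × 1,073,741,824 = 1,073,741,824 bytes.
1,073,741,824 / effective rate ≈ 18454.94 s → 307 minutes.

307 minutes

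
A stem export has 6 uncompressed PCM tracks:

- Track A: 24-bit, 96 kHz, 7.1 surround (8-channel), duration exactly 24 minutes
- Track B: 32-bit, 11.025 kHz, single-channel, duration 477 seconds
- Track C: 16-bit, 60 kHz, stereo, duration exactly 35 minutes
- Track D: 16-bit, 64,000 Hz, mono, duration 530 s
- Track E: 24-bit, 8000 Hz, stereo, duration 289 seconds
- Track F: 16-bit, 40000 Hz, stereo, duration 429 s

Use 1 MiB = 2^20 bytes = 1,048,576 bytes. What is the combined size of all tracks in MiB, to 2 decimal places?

3808.16 MiB

Track A: exactly 24 minutes = 1,440 s; 96,000 × 1,440 × 3 × 8 = 3,317,760,000 bytes.
Track B: 11,025 × 477 × 4 × 1 = 21,035,700 bytes.
Track C: exactly 35 minutes = 2,100 s; 60,000 × 2,100 × 2 × 2 = 504,000,000 bytes.
Track D: 64,000 × 530 × 2 × 1 = 67,840,000 bytes.
Track E: 8,000 × 289 × 3 × 2 = 13,872,000 bytes.
Track F: 40,000 × 429 × 2 × 2 = 68,640,000 bytes.
Total = 3,993,147,700 bytes = 3808.16 MiB.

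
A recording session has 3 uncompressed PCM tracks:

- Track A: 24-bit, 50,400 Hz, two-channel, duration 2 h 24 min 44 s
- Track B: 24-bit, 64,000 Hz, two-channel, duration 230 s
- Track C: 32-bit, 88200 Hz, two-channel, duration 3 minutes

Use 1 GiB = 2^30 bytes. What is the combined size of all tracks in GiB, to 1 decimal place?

Track A: 2 h 24 min 44 s = 8,684 s; 50,400 × 8,684 × 3 × 2 = 2,626,041,600 bytes.
Track B: 64,000 × 230 × 3 × 2 = 88,320,000 bytes.
Track C: 3 minutes = 180 s; 88,200 × 180 × 4 × 2 = 127,008,000 bytes.
Total = 2,841,369,600 bytes = 2.6 GiB.

2.6 GiB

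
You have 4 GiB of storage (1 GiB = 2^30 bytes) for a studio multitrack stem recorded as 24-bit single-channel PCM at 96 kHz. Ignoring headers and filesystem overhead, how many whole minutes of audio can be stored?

Uncompressed byte rate = 96,000 × 3 × 1 = 288,000 bytes/s.
Capacity = 4 × 1,073,741,824 = 4,294,967,296 bytes.
4,294,967,296 / 288,000 ≈ 14913.08 s → 248 minutes.

248 minutes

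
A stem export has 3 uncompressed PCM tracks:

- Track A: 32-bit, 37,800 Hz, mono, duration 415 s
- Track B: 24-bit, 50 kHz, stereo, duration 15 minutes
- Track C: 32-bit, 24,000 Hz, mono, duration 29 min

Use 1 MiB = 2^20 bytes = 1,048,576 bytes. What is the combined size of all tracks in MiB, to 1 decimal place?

Track A: 37,800 × 415 × 4 × 1 = 62,748,000 bytes.
Track B: 15 minutes = 900 s; 50,000 × 900 × 3 × 2 = 270,000,000 bytes.
Track C: 29 min = 1,740 s; 24,000 × 1,740 × 4 × 1 = 167,040,000 bytes.
Total = 499,788,000 bytes = 476.6 MiB.

476.6 MiB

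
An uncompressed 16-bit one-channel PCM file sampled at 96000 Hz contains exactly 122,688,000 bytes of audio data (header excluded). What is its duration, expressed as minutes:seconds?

10:39

Byte rate = 96,000 × 2 × 1 = 192,000 bytes/s.
Duration = 122,688,000 / 192,000 = 639 s.
639 s = 10:39.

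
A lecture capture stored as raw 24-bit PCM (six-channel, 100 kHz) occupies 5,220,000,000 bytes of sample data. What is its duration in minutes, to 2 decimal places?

Byte rate = 100,000 × 3 × 6 = 1,800,000 bytes/s.
Duration = 5,220,000,000 / 1,800,000 = 2,900 s.
2,900 s / 60 = 48.33 minutes.

48.33 minutes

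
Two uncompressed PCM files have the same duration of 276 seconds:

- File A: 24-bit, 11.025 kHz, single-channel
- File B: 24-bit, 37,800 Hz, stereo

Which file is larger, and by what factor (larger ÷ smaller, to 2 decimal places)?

File B, by a factor of 6.86

File A: 11,025 × 3 × 1 = 33,075 bytes/s.
File B: 37,800 × 3 × 2 = 226,800 bytes/s.
File B is larger; ratio = 62,596,800 / 9,128,700 = 6.86.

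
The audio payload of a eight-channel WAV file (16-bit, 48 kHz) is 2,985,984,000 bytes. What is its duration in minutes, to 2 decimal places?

64.80 minutes

Byte rate = 48,000 × 2 × 8 = 768,000 bytes/s.
Duration = 2,985,984,000 / 768,000 = 3,888 s.
3,888 s / 60 = 64.80 minutes.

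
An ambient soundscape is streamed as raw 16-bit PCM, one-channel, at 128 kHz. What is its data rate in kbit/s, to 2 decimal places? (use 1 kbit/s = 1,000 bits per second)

2048.00 kbit/s

Bit rate = 128,000 × 16 × 1 = 2,048,000 bits/s.
= 2048.00 kbit/s.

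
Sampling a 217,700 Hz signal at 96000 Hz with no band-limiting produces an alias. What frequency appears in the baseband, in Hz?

Nyquist = 96,000/2 = 48,000 Hz; 217,700 Hz exceeds it.
Alias = |217,700 − 2×96,000| = |217,700 − 192,000| = 25,700 Hz.

25,700 Hz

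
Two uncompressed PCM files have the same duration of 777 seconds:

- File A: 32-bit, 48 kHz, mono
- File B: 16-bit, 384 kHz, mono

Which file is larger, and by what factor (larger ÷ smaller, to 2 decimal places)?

File A: 48,000 × 4 × 1 = 192,000 bytes/s.
File B: 384,000 × 2 × 1 = 768,000 bytes/s.
File B is larger; ratio = 596,736,000 / 149,184,000 = 4.00.

File B, by a factor of 4.00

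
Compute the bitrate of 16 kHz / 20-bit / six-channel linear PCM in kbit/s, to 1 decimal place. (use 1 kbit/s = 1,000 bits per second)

Bit rate = 16,000 × 20 × 6 = 1,920,000 bits/s.
= 1920.0 kbit/s.

1920.0 kbit/s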